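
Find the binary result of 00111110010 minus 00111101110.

Method 1 - Direct subtraction (column by column from the right: bit − bit − borrow-in; if negative, add 2 and borrow 1 from the next column):
borrow: 00000011000
        00111110010
-       00111101110
-------------------
        00000000100

Method 2 - Add two's complement:
Two's complement of 00111101110: invert → 11000010001, add 1 → 11000010010
  00111110010
+ 11000010010
-------------
 100000000100  (end carry out of the top bit = 1)
Discarding the end carry: 00000000100
Decimal check:
  00111110010 = 256 + 128 + 64 + 32 + 16 + 2 = 498
  00111101110 = 256 + 128 + 64 + 32 + 8 + 4 + 2 = 494
  498 - 494 = 4, and 00000000100 = 4 ✓



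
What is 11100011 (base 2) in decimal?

Sum of powers of 2 for each 1-bit:
2^0 + 2^1 + 2^5 + 2^6 + 2^7
= 1 + 2 + 32 + 64 + 128
= 227



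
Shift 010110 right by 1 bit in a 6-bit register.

Original: 010110 (decimal 22)
Shift right by 1 position
Drop the 1 low bit; fill with zero on the left
Result: 001011 (decimal 11)
Equivalent: 22 >> 1 = 22 ÷ 2^1 = 11



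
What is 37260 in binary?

Using repeated division by 2:
37260 ÷ 2 = 18630 remainder 0
18630 ÷ 2 = 9315 remainder 0
9315 ÷ 2 = 4657 remainder 1
4657 ÷ 2 = 2328 remainder 1
2328 ÷ 2 = 1164 remainder 0
1164 ÷ 2 = 582 remainder 0
582 ÷ 2 = 291 remainder 0
291 ÷ 2 = 145 remainder 1
145 ÷ 2 = 72 remainder 1
72 ÷ 2 = 36 remainder 0
36 ÷ 2 = 18 remainder 0
18 ÷ 2 = 9 remainder 0
9 ÷ 2 = 4 remainder 1
4 ÷ 2 = 2 remainder 0
2 ÷ 2 = 1 remainder 0
1 ÷ 2 = 0 remainder 1
Reading remainders bottom to top: 1001000110001100



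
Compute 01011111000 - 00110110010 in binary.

Method 1 - Direct subtraction (column by column from the right: bit − bit − borrow-in; if negative, add 2 and borrow 1 from the next column):
borrow: 01000001100
        01011111000
-       00110110010
-------------------
        00101000110

Method 2 - Add two's complement:
Two's complement of 00110110010: invert → 11001001101, add 1 → 11001001110
  01011111000
+ 11001001110
-------------
 100101000110  (end carry out of the top bit = 1)
Discarding the end carry: 00101000110
Decimal check:
  01011111000 = 512 + 128 + 64 + 32 + 16 + 8 = 760
  00110110010 = 256 + 128 + 32 + 16 + 2 = 434
  760 - 434 = 326, and 00101000110 = 256 + 64 + 4 + 2 = 326 ✓



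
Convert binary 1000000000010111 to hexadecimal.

Group into 4-bit nibbles from right:
  1000 = 8
  0000 = 0
  0001 = 1
  0111 = 7
Result: 8017



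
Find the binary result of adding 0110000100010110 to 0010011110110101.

Add column by column from the right: bit + bit + carry-in; write the sum mod 2, carry 1 when the sum is 2 or 3.
carry:  1100111001101000
        0110000100010110
+       0010011110110101
------------------------
       01000100011001011
(the carry out of the leftmost column, 0, becomes the leading bit)
Decimal check:
  0110000100010110 = 16384 + 8192 + 256 + 16 + 4 + 2 = 24854
  0010011110110101 = 8192 + 1024 + 512 + 256 + 128 + 32 + 16 + 4 + 1 = 10165
  24854 + 10165 = 35019, and 01000100011001011 = 32768 + 2048 + 128 + 64 + 8 + 2 + 1 = 35019 ✓



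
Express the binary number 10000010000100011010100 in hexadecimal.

Group into 4-bit nibbles from right:
  0100 = 4
  0001 = 1
  0000 = 0
  1000 = 8
  1101 = D
  0100 = 4
Result: 4108D4



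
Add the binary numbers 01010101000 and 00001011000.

Add column by column from the right: bit + bit + carry-in; write the sum mod 2, carry 1 when the sum is 2 or 3.
carry:  00111110000
        01010101000
+       00001011000
-------------------
       001100000000
(the carry out of the leftmost column, 0, becomes the leading bit)
Decimal check:
  01010101000 = 512 + 128 + 32 + 8 = 680
  00001011000 = 64 + 16 + 8 = 88
  680 + 88 = 768, and 001100000000 = 512 + 256 = 768 ✓



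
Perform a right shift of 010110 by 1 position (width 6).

Original: 010110 (decimal 22)
Shift right by 1 position
Drop the 1 low bit; fill with zero on the left
Result: 001011 (decimal 11)
Equivalent: 22 >> 1 = 22 ÷ 2^1 = 11



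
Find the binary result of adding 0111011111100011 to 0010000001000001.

Add column by column from the right: bit + bit + carry-in; write the sum mod 2, carry 1 when the sum is 2 or 3.
carry:  1100111110000110
        0111011111100011
+       0010000001000001
------------------------
       01001100000100100
(the carry out of the leftmost column, 0, becomes the leading bit)
Decimal check:
  0111011111100011 = 16384 + 8192 + 4096 + 1024 + 512 + 256 + 128 + 64 + 32 + 2 + 1 = 30691
  0010000001000001 = 8192 + 64 + 1 = 8257
  30691 + 8257 = 38948, and 01001100000100100 = 32768 + 4096 + 2048 + 32 + 4 = 38948 ✓



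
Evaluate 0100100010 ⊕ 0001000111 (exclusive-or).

XOR: 1 when bits differ
  0100100010
^ 0001000111
------------
  0101100101
Decimal: 290 ^ 71 = 357



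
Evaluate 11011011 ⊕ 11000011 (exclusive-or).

XOR: 1 when bits differ
  11011011
^ 11000011
----------
  00011000
Decimal: 219 ^ 195 = 24



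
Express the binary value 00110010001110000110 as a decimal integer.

Sum of powers of 2 for each 1-bit:
2^1 + 2^2 + 2^7 + 2^8 + 2^9 + 2^13 + 2^16 + 2^17
= 2 + 4 + 128 + 256 + 512 + 8192 + 65536 + 131072
= 205702



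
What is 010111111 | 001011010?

OR: 1 when either bit is 1
  010111111
| 001011010
-----------
  011111111
Decimal: 191 | 90 = 255



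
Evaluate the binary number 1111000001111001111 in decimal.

Sum of powers of 2 for each 1-bit:
2^0 + 2^1 + 2^2 + 2^3 + 2^6 + 2^7 + 2^8 + 2^9 + 2^15 + 2^16 + 2^17 + 2^18
= 1 + 2 + 4 + 8 + 64 + 128 + 256 + 512 + 32768 + 65536 + 131072 + 262144
= 492495



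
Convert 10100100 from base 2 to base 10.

Sum of powers of 2 for each 1-bit:
2^2 + 2^5 + 2^7
= 4 + 32 + 128
= 164



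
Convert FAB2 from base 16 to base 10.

Expand by place value (powers of 16):
Digit values: F = 15, A = 10, B = 11
FAB2 = 15 × 16^3 + 10 × 16^2 + 11 × 16^1 + 2 × 16^0
= 15 × 4096 + 10 × 256 + 11 × 16 + 2 × 1
= 61440 + 2560 + 176 + 2
= 64178



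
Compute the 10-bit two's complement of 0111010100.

Original: 0111010100
Step 1 - Invert all bits: 1000101011
Step 2 - Add 1: 1000101100
Verification: 0111010100 + 1000101100 = 10000000000; discarding the end carry (carry out of the top bit) leaves the 10-bit value 0000000000, as required for x + (-x)



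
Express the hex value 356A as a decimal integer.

Expand by place value (powers of 16):
Digit values: A = 10
356A = 3 × 16^3 + 5 × 16^2 + 6 × 16^1 + 10 × 16^0
= 3 × 4096 + 5 × 256 + 6 × 16 + 10 × 1
= 12288 + 1280 + 96 + 10
= 13674



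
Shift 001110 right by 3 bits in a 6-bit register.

Original: 001110 (decimal 14)
Shift right by 3 positions
Drop the 3 low bits; fill with zeros on the left
Result: 000001 (decimal 1)
Equivalent: 14 >> 3 = 14 ÷ 2^3 = 1



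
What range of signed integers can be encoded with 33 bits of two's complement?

For 33-bit two's complement:
Minimum: -2^32 = -4294967296
Maximum: 2^32 - 1 = 4294967295



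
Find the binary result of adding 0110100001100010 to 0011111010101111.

Add column by column from the right: bit + bit + carry-in; write the sum mod 2, carry 1 when the sum is 2 or 3.
carry:  1111000111011100
        0110100001100010
+       0011111010101111
------------------------
       01010011100010001
(the carry out of the leftmost column, 0, becomes the leading bit)
Decimal check:
  0110100001100010 = 16384 + 8192 + 2048 + 64 + 32 + 2 = 26722
  0011111010101111 = 8192 + 4096 + 2048 + 1024 + 512 + 128 + 32 + 8 + 4 + 2 + 1 = 16047
  26722 + 16047 = 42769, and 01010011100010001 = 32768 + 8192 + 1024 + 512 + 256 + 16 + 1 = 42769 ✓



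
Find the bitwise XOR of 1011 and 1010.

XOR: 1 when bits differ
  1011
^ 1010
------
  0001
Decimal: 11 ^ 10 = 1



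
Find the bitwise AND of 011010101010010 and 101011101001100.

AND: 1 only when both bits are 1
  011010101010010
& 101011101001100
-----------------
  001010101000000
Decimal: 13650 & 22348 = 5440



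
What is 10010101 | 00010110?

OR: 1 when either bit is 1
  10010101
| 00010110
----------
  10010111
Decimal: 149 | 22 = 151



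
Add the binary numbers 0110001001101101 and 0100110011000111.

Add column by column from the right: bit + bit + carry-in; write the sum mod 2, carry 1 when the sum is 2 or 3.
carry:  1000000110011110
        0110001001101101
+       0100110011000111
------------------------
       01010111100110100
(the carry out of the leftmost column, 0, becomes the leading bit)
Decimal check:
  0110001001101101 = 16384 + 8192 + 512 + 64 + 32 + 8 + 4 + 1 = 25197
  0100110011000111 = 16384 + 2048 + 1024 + 128 + 64 + 4 + 2 + 1 = 19655
  25197 + 19655 = 44852, and 01010111100110100 = 32768 + 8192 + 2048 + 1024 + 512 + 256 + 32 + 16 + 4 = 44852 ✓



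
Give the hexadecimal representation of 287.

Using repeated division by 16 (digits 10–15 are A–F):
287 ÷ 16 = 17 remainder 15 (F)
17 ÷ 16 = 1 remainder 1
1 ÷ 16 = 0 remainder 1
Reading remainders bottom to top: 11F



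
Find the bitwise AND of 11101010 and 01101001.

AND: 1 only when both bits are 1
  11101010
& 01101001
----------
  01101000
Decimal: 234 & 105 = 104



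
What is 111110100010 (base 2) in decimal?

Sum of powers of 2 for each 1-bit:
2^1 + 2^5 + 2^7 + 2^8 + 2^9 + 2^10 + 2^11
= 2 + 32 + 128 + 256 + 512 + 1024 + 2048
= 4002



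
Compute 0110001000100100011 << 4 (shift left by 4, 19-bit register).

Original: 0110001000100100011 (decimal 200995)
Shift left by 4 positions
Append 4 zeros on the right and drop the 4 high bits that overflow the 19-bit width
Result: 0010001001000110000 (decimal 70192)
Equivalent: 200995 << 4 = 200995 × 2^4 = 3215920, truncated to 19 bits = 70192



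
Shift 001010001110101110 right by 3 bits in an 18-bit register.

Original: 001010001110101110 (decimal 41902)
Shift right by 3 positions
Drop the 3 low bits; fill with zeros on the left
Result: 000001010001110101 (decimal 5237)
Equivalent: 41902 >> 3 = 41902 ÷ 2^3 = 5237



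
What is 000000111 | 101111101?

OR: 1 when either bit is 1
  000000111
| 101111101
-----------
  101111111
Decimal: 7 | 381 = 383



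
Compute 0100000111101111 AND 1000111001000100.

AND: 1 only when both bits are 1
  0100000111101111
& 1000111001000100
------------------
  0000000001000100
Decimal: 16879 & 36420 = 68



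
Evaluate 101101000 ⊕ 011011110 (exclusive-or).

XOR: 1 when bits differ
  101101000
^ 011011110
-----------
  110110110
Decimal: 360 ^ 222 = 438



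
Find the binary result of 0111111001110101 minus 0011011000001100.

Method 1 - Direct subtraction (column by column from the right: bit − bit − borrow-in; if negative, add 2 and borrow 1 from the next column):
borrow: 0000000000010000
        0111111001110101
-       0011011000001100
------------------------
        0100100001101001

Method 2 - Add two's complement:
Two's complement of 0011011000001100: invert → 1100100111110011, add 1 → 1100100111110100
  0111111001110101
+ 1100100111110100
------------------
 10100100001101001  (end carry out of the top bit = 1)
Discarding the end carry: 0100100001101001
Decimal check:
  0111111001110101 = 16384 + 8192 + 4096 + 2048 + 1024 + 512 + 64 + 32 + 16 + 4 + 1 = 32373
  0011011000001100 = 8192 + 4096 + 1024 + 512 + 8 + 4 = 13836
  32373 - 13836 = 18537, and 0100100001101001 = 16384 + 2048 + 64 + 32 + 8 + 1 = 18537 ✓



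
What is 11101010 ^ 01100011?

XOR: 1 when bits differ
  11101010
^ 01100011
----------
  10001001
Decimal: 234 ^ 99 = 137



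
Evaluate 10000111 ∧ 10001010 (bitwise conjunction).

AND: 1 only when both bits are 1
  10000111
& 10001010
----------
  10000010
Decimal: 135 & 138 = 130



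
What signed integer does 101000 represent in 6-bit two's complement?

Binary: 101000
Sign bit: 1 (negative)
Invert: 010111
Add 1:  011000
Magnitude: 011000 = 16 + 8 = 24
Value: -24



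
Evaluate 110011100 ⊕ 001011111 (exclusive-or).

XOR: 1 when bits differ
  110011100
^ 001011111
-----------
  111000011
Decimal: 412 ^ 95 = 451



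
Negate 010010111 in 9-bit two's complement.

Original: 010010111
Step 1 - Invert all bits: 101101000
Step 2 - Add 1: 101101001
Verification: 010010111 + 101101001 = 1000000000; discarding the end carry (carry out of the top bit) leaves the 9-bit value 000000000, as required for x + (-x)



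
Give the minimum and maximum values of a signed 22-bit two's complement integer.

For 22-bit two's complement:
Minimum: -2^21 = -2097152
Maximum: 2^21 - 1 = 2097151



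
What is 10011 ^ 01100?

XOR: 1 when bits differ
  10011
^ 01100
-------
  11111
Decimal: 19 ^ 12 = 31



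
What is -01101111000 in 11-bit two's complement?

Original: 01101111000
Step 1 - Invert all bits: 10010000111
Step 2 - Add 1: 10010001000
Verification: 01101111000 + 10010001000 = 100000000000; discarding the end carry (carry out of the top bit) leaves the 11-bit value 00000000000, as required for x + (-x)



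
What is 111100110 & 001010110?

AND: 1 only when both bits are 1
  111100110
& 001010110
-----------
  001000110
Decimal: 486 & 86 = 70



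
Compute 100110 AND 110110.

AND: 1 only when both bits are 1
  100110
& 110110
--------
  100110
Decimal: 38 & 54 = 38



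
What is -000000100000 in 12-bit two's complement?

Original: 000000100000
Step 1 - Invert all bits: 111111011111
Step 2 - Add 1: 111111100000
Verification: 000000100000 + 111111100000 = 1000000000000; discarding the end carry (carry out of the top bit) leaves the 12-bit value 000000000000, as required for x + (-x)



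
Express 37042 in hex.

Using repeated division by 16 (digits 10–15 are A–F):
37042 ÷ 16 = 2315 remainder 2
2315 ÷ 16 = 144 remainder 11 (B)
144 ÷ 16 = 9 remainder 0
9 ÷ 16 = 0 remainder 9
Reading remainders bottom to top: 90B2



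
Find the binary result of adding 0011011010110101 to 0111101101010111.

Add column by column from the right: bit + bit + carry-in; write the sum mod 2, carry 1 when the sum is 2 or 3.
carry:  1111111111101110
        0011011010110101
+       0111101101010111
------------------------
       01011001000001100
(the carry out of the leftmost column, 0, becomes the leading bit)
Decimal check:
  0011011010110101 = 8192 + 4096 + 1024 + 512 + 128 + 32 + 16 + 4 + 1 = 14005
  0111101101010111 = 16384 + 8192 + 4096 + 2048 + 512 + 256 + 64 + 16 + 4 + 2 + 1 = 31575
  14005 + 31575 = 45580, and 01011001000001100 = 32768 + 8192 + 4096 + 512 + 8 + 4 = 45580 ✓



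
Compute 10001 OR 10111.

OR: 1 when either bit is 1
  10001
| 10111
-------
  10111
Decimal: 17 | 23 = 23



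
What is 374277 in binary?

Using repeated division by 2:
374277 ÷ 2 = 187138 remainder 1
187138 ÷ 2 = 93569 remainder 0
93569 ÷ 2 = 46784 remainder 1
46784 ÷ 2 = 23392 remainder 0
23392 ÷ 2 = 11696 remainder 0
11696 ÷ 2 = 5848 remainder 0
5848 ÷ 2 = 2924 remainder 0
2924 ÷ 2 = 1462 remainder 0
1462 ÷ 2 = 731 remainder 0
731 ÷ 2 = 365 remainder 1
365 ÷ 2 = 182 remainder 1
182 ÷ 2 = 91 remainder 0
91 ÷ 2 = 45 remainder 1
45 ÷ 2 = 22 remainder 1
22 ÷ 2 = 11 remainder 0
11 ÷ 2 = 5 remainder 1
5 ÷ 2 = 2 remainder 1
2 ÷ 2 = 1 remainder 0
1 ÷ 2 = 0 remainder 1
Reading remainders bottom to top: 1011011011000000101



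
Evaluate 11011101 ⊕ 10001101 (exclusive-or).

XOR: 1 when bits differ
  11011101
^ 10001101
----------
  01010000
Decimal: 221 ^ 141 = 80



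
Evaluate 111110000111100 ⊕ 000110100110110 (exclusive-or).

XOR: 1 when bits differ
  111110000111100
^ 000110100110110
-----------------
  111000100001010
Decimal: 31804 ^ 3382 = 28938



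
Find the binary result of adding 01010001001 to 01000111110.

Add column by column from the right: bit + bit + carry-in; write the sum mod 2, carry 1 when the sum is 2 or 3.
carry:  10001110000
        01010001001
+       01000111110
-------------------
       010011000111
(the carry out of the leftmost column, 0, becomes the leading bit)
Decimal check:
  01010001001 = 512 + 128 + 8 + 1 = 649
  01000111110 = 512 + 32 + 16 + 8 + 4 + 2 = 574
  649 + 574 = 1223, and 010011000111 = 1024 + 128 + 64 + 4 + 2 + 1 = 1223 ✓



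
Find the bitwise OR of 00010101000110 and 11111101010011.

OR: 1 when either bit is 1
  00010101000110
| 11111101010011
----------------
  11111101010111
Decimal: 1350 | 16211 = 16215



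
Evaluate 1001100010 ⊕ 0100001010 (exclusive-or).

XOR: 1 when bits differ
  1001100010
^ 0100001010
------------
  1101101000
Decimal: 610 ^ 266 = 872



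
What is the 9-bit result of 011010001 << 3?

Original: 011010001 (decimal 209)
Shift left by 3 positions
Append 3 zeros on the right and drop the 3 high bits that overflow the 9-bit width
Result: 010001000 (decimal 136)
Equivalent: 209 << 3 = 209 × 2^3 = 1672, truncated to 9 bits = 136



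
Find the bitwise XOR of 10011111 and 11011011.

XOR: 1 when bits differ
  10011111
^ 11011011
----------
  01000100
Decimal: 159 ^ 219 = 68



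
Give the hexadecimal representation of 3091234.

Using repeated division by 16 (digits 10–15 are A–F):
3091234 ÷ 16 = 193202 remainder 2
193202 ÷ 16 = 12075 remainder 2
12075 ÷ 16 = 754 remainder 11 (B)
754 ÷ 16 = 47 remainder 2
47 ÷ 16 = 2 remainder 15 (F)
2 ÷ 16 = 0 remainder 2
Reading remainders bottom to top: 2F2B22



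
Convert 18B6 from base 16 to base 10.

Expand by place value (powers of 16):
Digit values: B = 11
18B6 = 1 × 16^3 + 8 × 16^2 + 11 × 16^1 + 6 × 16^0
= 1 × 4096 + 8 × 256 + 11 × 16 + 6 × 1
= 4096 + 2048 + 176 + 6
= 6326



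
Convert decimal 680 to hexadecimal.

Using repeated division by 16 (digits 10–15 are A–F):
680 ÷ 16 = 42 remainder 8
42 ÷ 16 = 2 remainder 10 (A)
2 ÷ 16 = 0 remainder 2
Reading remainders bottom to top: 2A8



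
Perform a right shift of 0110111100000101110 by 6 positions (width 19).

Original: 0110111100000101110 (decimal 227374)
Shift right by 6 positions
Drop the 6 low bits; fill with zeros on the left
Result: 0000000110111100000 (decimal 3552)
Equivalent: 227374 >> 6 = 227374 ÷ 2^6 = 3552



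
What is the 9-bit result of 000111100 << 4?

Original: 000111100 (decimal 60)
Shift left by 4 positions
Append 4 zeros on the right and drop the 4 high bits that overflow the 9-bit width
Result: 111000000 (decimal 448)
Equivalent: 60 << 4 = 60 × 2^4 = 960, truncated to 9 bits = 448



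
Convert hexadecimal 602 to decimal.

Expand by place value (powers of 16):
602 = 6 × 16^2 + 0 × 16^1 + 2 × 16^0
= 6 × 256 + 0 × 16 + 2 × 1
= 1536 + 0 + 2
= 1538



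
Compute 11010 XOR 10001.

XOR: 1 when bits differ
  11010
^ 10001
-------
  01011
Decimal: 26 ^ 17 = 11



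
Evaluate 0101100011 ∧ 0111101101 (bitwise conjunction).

AND: 1 only when both bits are 1
  0101100011
& 0111101101
------------
  0101100001
Decimal: 355 & 493 = 353



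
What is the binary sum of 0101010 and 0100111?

Add column by column from the right: bit + bit + carry-in; write the sum mod 2, carry 1 when the sum is 2 or 3.
carry:  1011100
        0101010
+       0100111
---------------
       01010001
(the carry out of the leftmost column, 0, becomes the leading bit)
Decimal check:
  0101010 = 32 + 8 + 2 = 42
  0100111 = 32 + 4 + 2 + 1 = 39
  42 + 39 = 81, and 01010001 = 64 + 16 + 1 = 81 ✓



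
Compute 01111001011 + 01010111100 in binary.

Add column by column from the right: bit + bit + carry-in; write the sum mod 2, carry 1 when the sum is 2 or 3.
carry:  11111110000
        01111001011
+       01010111100
-------------------
       011010000111
(the carry out of the leftmost column, 0, becomes the leading bit)
Decimal check:
  01111001011 = 512 + 256 + 128 + 64 + 8 + 2 + 1 = 971
  01010111100 = 512 + 128 + 32 + 16 + 8 + 4 = 700
  971 + 700 = 1671, and 011010000111 = 1024 + 512 + 128 + 4 + 2 + 1 = 1671 ✓



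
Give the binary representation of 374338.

Using repeated division by 2:
374338 ÷ 2 = 187169 remainder 0
187169 ÷ 2 = 93584 remainder 1
93584 ÷ 2 = 46792 remainder 0
46792 ÷ 2 = 23396 remainder 0
23396 ÷ 2 = 11698 remainder 0
11698 ÷ 2 = 5849 remainder 0
5849 ÷ 2 = 2924 remainder 1
2924 ÷ 2 = 1462 remainder 0
1462 ÷ 2 = 731 remainder 0
731 ÷ 2 = 365 remainder 1
365 ÷ 2 = 182 remainder 1
182 ÷ 2 = 91 remainder 0
91 ÷ 2 = 45 remainder 1
45 ÷ 2 = 22 remainder 1
22 ÷ 2 = 11 remainder 0
11 ÷ 2 = 5 remainder 1
5 ÷ 2 = 2 remainder 1
2 ÷ 2 = 1 remainder 0
1 ÷ 2 = 0 remainder 1
Reading remainders bottom to top: 1011011011001000010



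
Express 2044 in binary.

Using repeated division by 2:
2044 ÷ 2 = 1022 remainder 0
1022 ÷ 2 = 511 remainder 0
511 ÷ 2 = 255 remainder 1
255 ÷ 2 = 127 remainder 1
127 ÷ 2 = 63 remainder 1
63 ÷ 2 = 31 remainder 1
31 ÷ 2 = 15 remainder 1
15 ÷ 2 = 7 remainder 1
7 ÷ 2 = 3 remainder 1
3 ÷ 2 = 1 remainder 1
1 ÷ 2 = 0 remainder 1
Reading remainders bottom to top: 11111111100



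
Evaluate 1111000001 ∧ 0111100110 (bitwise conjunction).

AND: 1 only when both bits are 1
  1111000001
& 0111100110
------------
  0111000000
Decimal: 961 & 486 = 448



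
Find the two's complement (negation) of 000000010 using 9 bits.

Original: 000000010
Step 1 - Invert all bits: 111111101
Step 2 - Add 1: 111111110
Verification: 000000010 + 111111110 = 1000000000; discarding the end carry (carry out of the top bit) leaves the 9-bit value 000000000, as required for x + (-x)



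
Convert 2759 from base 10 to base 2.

Using repeated division by 2:
2759 ÷ 2 = 1379 remainder 1
1379 ÷ 2 = 689 remainder 1
689 ÷ 2 = 344 remainder 1
344 ÷ 2 = 172 remainder 0
172 ÷ 2 = 86 remainder 0
86 ÷ 2 = 43 remainder 0
43 ÷ 2 = 21 remainder 1
21 ÷ 2 = 10 remainder 1
10 ÷ 2 = 5 remainder 0
5 ÷ 2 = 2 remainder 1
2 ÷ 2 = 1 remainder 0
1 ÷ 2 = 0 remainder 1
Reading remainders bottom to top: 101011000111



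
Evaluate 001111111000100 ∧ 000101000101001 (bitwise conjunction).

AND: 1 only when both bits are 1
  001111111000100
& 000101000101001
-----------------
  000101000000000
Decimal: 8132 & 2601 = 2560



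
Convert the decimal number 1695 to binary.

Using repeated division by 2:
1695 ÷ 2 = 847 remainder 1
847 ÷ 2 = 423 remainder 1
423 ÷ 2 = 211 remainder 1
211 ÷ 2 = 105 remainder 1
105 ÷ 2 = 52 remainder 1
52 ÷ 2 = 26 remainder 0
26 ÷ 2 = 13 remainder 0
13 ÷ 2 = 6 remainder 1
6 ÷ 2 = 3 remainder 0
3 ÷ 2 = 1 remainder 1
1 ÷ 2 = 0 remainder 1
Reading remainders bottom to top: 11010011111



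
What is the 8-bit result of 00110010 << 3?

Original: 00110010 (decimal 50)
Shift left by 3 positions
Append 3 zeros on the right and drop the 3 high bits that overflow the 8-bit width
Result: 10010000 (decimal 144)
Equivalent: 50 << 3 = 50 × 2^3 = 400, truncated to 8 bits = 144



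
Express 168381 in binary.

Using repeated division by 2:
168381 ÷ 2 = 84190 remainder 1
84190 ÷ 2 = 42095 remainder 0
42095 ÷ 2 = 21047 remainder 1
21047 ÷ 2 = 10523 remainder 1
10523 ÷ 2 = 5261 remainder 1
5261 ÷ 2 = 2630 remainder 1
2630 ÷ 2 = 1315 remainder 0
1315 ÷ 2 = 657 remainder 1
657 ÷ 2 = 328 remainder 1
328 ÷ 2 = 164 remainder 0
164 ÷ 2 = 82 remainder 0
82 ÷ 2 = 41 remainder 0
41 ÷ 2 = 20 remainder 1
20 ÷ 2 = 10 remainder 0
10 ÷ 2 = 5 remainder 0
5 ÷ 2 = 2 remainder 1
2 ÷ 2 = 1 remainder 0
1 ÷ 2 = 0 remainder 1
Reading remainders bottom to top: 101001000110111101



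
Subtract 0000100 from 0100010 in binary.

Method 1 - Direct subtraction (column by column from the right: bit − bit − borrow-in; if negative, add 2 and borrow 1 from the next column):
borrow: 0111000
        0100010
-       0000100
---------------
        0011110

Method 2 - Add two's complement:
Two's complement of 0000100: invert → 1111011, add 1 → 1111100
  0100010
+ 1111100
---------
 10011110  (end carry out of the top bit = 1)
Discarding the end carry: 0011110
Decimal check:
  0100010 = 32 + 2 = 34
  0000100 = 4
  34 - 4 = 30, and 0011110 = 16 + 8 + 4 + 2 = 30 ✓



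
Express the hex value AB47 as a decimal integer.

Expand by place value (powers of 16):
Digit values: A = 10, B = 11
AB47 = 10 × 16^3 + 11 × 16^2 + 4 × 16^1 + 7 × 16^0
= 10 × 4096 + 11 × 256 + 4 × 16 + 7 × 1
= 40960 + 2816 + 64 + 7
= 43847



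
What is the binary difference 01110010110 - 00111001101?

Method 1 - Direct subtraction (column by column from the right: bit − bit − borrow-in; if negative, add 2 and borrow 1 from the next column):
borrow: 01110010010
        01110010110
-       00111001101
-------------------
        00111001001

Method 2 - Add two's complement:
Two's complement of 00111001101: invert → 11000110010, add 1 → 11000110011
  01110010110
+ 11000110011
-------------
 100111001001  (end carry out of the top bit = 1)
Discarding the end carry: 00111001001
Decimal check:
  01110010110 = 512 + 256 + 128 + 16 + 4 + 2 = 918
  00111001101 = 256 + 128 + 64 + 8 + 4 + 1 = 461
  918 - 461 = 457, and 00111001001 = 256 + 128 + 64 + 8 + 1 = 457 ✓



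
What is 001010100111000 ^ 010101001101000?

XOR: 1 when bits differ
  001010100111000
^ 010101001101000
-----------------
  011111101010000
Decimal: 5432 ^ 10856 = 16208



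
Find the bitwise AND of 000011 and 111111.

AND: 1 only when both bits are 1
  000011
& 111111
--------
  000011
Decimal: 3 & 63 = 3



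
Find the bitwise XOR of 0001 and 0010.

XOR: 1 when bits differ
  0001
^ 0010
------
  0011
Decimal: 1 ^ 2 = 3



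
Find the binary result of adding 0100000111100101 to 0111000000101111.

Add column by column from the right: bit + bit + carry-in; write the sum mod 2, carry 1 when the sum is 2 or 3.
carry:  1000001111011110
        0100000111100101
+       0111000000101111
------------------------
       01011001000010100
(the carry out of the leftmost column, 0, becomes the leading bit)
Decimal check:
  0100000111100101 = 16384 + 256 + 128 + 64 + 32 + 4 + 1 = 16869
  0111000000101111 = 16384 + 8192 + 4096 + 32 + 8 + 4 + 2 + 1 = 28719
  16869 + 28719 = 45588, and 01011001000010100 = 32768 + 8192 + 4096 + 512 + 16 + 4 = 45588 ✓



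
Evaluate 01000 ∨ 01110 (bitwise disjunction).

OR: 1 when either bit is 1
  01000
| 01110
-------
  01110
Decimal: 8 | 14 = 14



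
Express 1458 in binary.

Using repeated division by 2:
1458 ÷ 2 = 729 remainder 0
729 ÷ 2 = 364 remainder 1
364 ÷ 2 = 182 remainder 0
182 ÷ 2 = 91 remainder 0
91 ÷ 2 = 45 remainder 1
45 ÷ 2 = 22 remainder 1
22 ÷ 2 = 11 remainder 0
11 ÷ 2 = 5 remainder 1
5 ÷ 2 = 2 remainder 1
2 ÷ 2 = 1 remainder 0
1 ÷ 2 = 0 remainder 1
Reading remainders bottom to top: 10110110010



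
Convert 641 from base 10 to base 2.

Using repeated division by 2:
641 ÷ 2 = 320 remainder 1
320 ÷ 2 = 160 remainder 0
160 ÷ 2 = 80 remainder 0
80 ÷ 2 = 40 remainder 0
40 ÷ 2 = 20 remainder 0
20 ÷ 2 = 10 remainder 0
10 ÷ 2 = 5 remainder 0
5 ÷ 2 = 2 remainder 1
2 ÷ 2 = 1 remainder 0
1 ÷ 2 = 0 remainder 1
Reading remainders bottom to top: 1010000001



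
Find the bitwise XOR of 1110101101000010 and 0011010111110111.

XOR: 1 when bits differ
  1110101101000010
^ 0011010111110111
------------------
  1101111010110101
Decimal: 60226 ^ 13815 = 57013



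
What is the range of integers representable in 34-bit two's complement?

For 34-bit two's complement:
Minimum: -2^33 = -8589934592
Maximum: 2^33 - 1 = 8589934591



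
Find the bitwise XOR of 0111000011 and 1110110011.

XOR: 1 when bits differ
  0111000011
^ 1110110011
------------
  1001110000
Decimal: 451 ^ 947 = 624



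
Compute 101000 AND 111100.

AND: 1 only when both bits are 1
  101000
& 111100
--------
  101000
Decimal: 40 & 60 = 40



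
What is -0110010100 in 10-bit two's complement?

Original: 0110010100
Step 1 - Invert all bits: 1001101011
Step 2 - Add 1: 1001101100
Verification: 0110010100 + 1001101100 = 10000000000; discarding the end carry (carry out of the top bit) leaves the 10-bit value 0000000000, as required for x + (-x)



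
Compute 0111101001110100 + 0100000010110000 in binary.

Add column by column from the right: bit + bit + carry-in; write the sum mod 2, carry 1 when the sum is 2 or 3.
carry:  1000000111100000
        0111101001110100
+       0100000010110000
------------------------
       01011101100100100
(the carry out of the leftmost column, 0, becomes the leading bit)
Decimal check:
  0111101001110100 = 16384 + 8192 + 4096 + 2048 + 512 + 64 + 32 + 16 + 4 = 31348
  0100000010110000 = 16384 + 128 + 32 + 16 = 16560
  31348 + 16560 = 47908, and 01011101100100100 = 32768 + 8192 + 4096 + 2048 + 512 + 256 + 32 + 4 = 47908 ✓



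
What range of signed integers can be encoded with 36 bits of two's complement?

For 36-bit two's complement:
Minimum: -2^35 = -34359738368
Maximum: 2^35 - 1 = 34359738367



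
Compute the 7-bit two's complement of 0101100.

Original: 0101100
Step 1 - Invert all bits: 1010011
Step 2 - Add 1: 1010100
Verification: 0101100 + 1010100 = 10000000; discarding the end carry (carry out of the top bit) leaves the 7-bit value 0000000, as required for x + (-x)



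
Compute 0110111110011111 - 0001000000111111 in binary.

Method 1 - Direct subtraction (column by column from the right: bit − bit − borrow-in; if negative, add 2 and borrow 1 from the next column):
borrow: 0010000011000000
        0110111110011111
-       0001000000111111
------------------------
        0101111101100000

Method 2 - Add two's complement:
Two's complement of 0001000000111111: invert → 1110111111000000, add 1 → 1110111111000001
  0110111110011111
+ 1110111111000001
------------------
 10101111101100000  (end carry out of the top bit = 1)
Discarding the end carry: 0101111101100000
Decimal check:
  0110111110011111 = 16384 + 8192 + 2048 + 1024 + 512 + 256 + 128 + 16 + 8 + 4 + 2 + 1 = 28575
  0001000000111111 = 4096 + 32 + 16 + 8 + 4 + 2 + 1 = 4159
  28575 - 4159 = 24416, and 0101111101100000 = 16384 + 4096 + 2048 + 1024 + 512 + 256 + 64 + 32 = 24416 ✓



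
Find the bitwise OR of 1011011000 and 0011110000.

OR: 1 when either bit is 1
  1011011000
| 0011110000
------------
  1011111000
Decimal: 728 | 240 = 760



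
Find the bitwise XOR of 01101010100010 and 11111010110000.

XOR: 1 when bits differ
  01101010100010
^ 11111010110000
----------------
  10010000010010
Decimal: 6818 ^ 16048 = 9234



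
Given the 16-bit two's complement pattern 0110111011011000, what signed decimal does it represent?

Binary: 0110111011011000
Sign bit: 0 (non-negative)
Read directly as an unsigned value:
0110111011011000 = 16384 + 8192 + 2048 + 1024 + 512 + 128 + 64 + 16 + 8 = 28376
Value: 28376



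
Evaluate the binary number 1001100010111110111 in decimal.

Sum of powers of 2 for each 1-bit:
2^0 + 2^1 + 2^2 + 2^4 + 2^5 + 2^6 + 2^7 + 2^8 + 2^10 + 2^14 + 2^15 + 2^18
= 1 + 2 + 4 + 16 + 32 + 64 + 128 + 256 + 1024 + 16384 + 32768 + 262144
= 312823



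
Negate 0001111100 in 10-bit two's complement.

Original: 0001111100
Step 1 - Invert all bits: 1110000011
Step 2 - Add 1: 1110000100
Verification: 0001111100 + 1110000100 = 10000000000; discarding the end carry (carry out of the top bit) leaves the 10-bit value 0000000000, as required for x + (-x)



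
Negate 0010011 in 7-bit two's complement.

Original: 0010011
Step 1 - Invert all bits: 1101100
Step 2 - Add 1: 1101101
Verification: 0010011 + 1101101 = 10000000; discarding the end carry (carry out of the top bit) leaves the 7-bit value 0000000, as required for x + (-x)



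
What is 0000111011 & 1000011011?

AND: 1 only when both bits are 1
  0000111011
& 1000011011
------------
  0000011011
Decimal: 59 & 539 = 27



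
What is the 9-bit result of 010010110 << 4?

Original: 010010110 (decimal 150)
Shift left by 4 positions
Append 4 zeros on the right and drop the 4 high bits that overflow the 9-bit width
Result: 101100000 (decimal 352)
Equivalent: 150 << 4 = 150 × 2^4 = 2400, truncated to 9 bits = 352



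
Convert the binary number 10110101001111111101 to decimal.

Sum of powers of 2 for each 1-bit:
2^0 + 2^2 + 2^3 + 2^4 + 2^5 + 2^6 + 2^7 + 2^8 + 2^9 + 2^12 + 2^14 + 2^16 + 2^17 + 2^19
= 1 + 4 + 8 + 16 + 32 + 64 + 128 + 256 + 512 + 4096 + 16384 + 65536 + 131072 + 524288
= 742397



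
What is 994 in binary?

Using repeated division by 2:
994 ÷ 2 = 497 remainder 0
497 ÷ 2 = 248 remainder 1
248 ÷ 2 = 124 remainder 0
124 ÷ 2 = 62 remainder 0
62 ÷ 2 = 31 remainder 0
31 ÷ 2 = 15 remainder 1
15 ÷ 2 = 7 remainder 1
7 ÷ 2 = 3 remainder 1
3 ÷ 2 = 1 remainder 1
1 ÷ 2 = 0 remainder 1
Reading remainders bottom to top: 1111100010



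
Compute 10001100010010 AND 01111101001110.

AND: 1 only when both bits are 1
  10001100010010
& 01111101001110
----------------
  00001100000010
Decimal: 8978 & 8014 = 770



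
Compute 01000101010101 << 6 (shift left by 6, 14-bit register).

Original: 01000101010101 (decimal 4437)
Shift left by 6 positions
Append 6 zeros on the right and drop the 6 high bits that overflow the 14-bit width
Result: 01010101000000 (decimal 5440)
Equivalent: 4437 << 6 = 4437 × 2^6 = 283968, truncated to 14 bits = 5440



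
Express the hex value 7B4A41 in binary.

Convert each hex digit to 4 bits:
  7 = 0111
  B = 1011
  4 = 0100
  A = 1010
  4 = 0100
  1 = 0001
Concatenate: 011110110100101001000001



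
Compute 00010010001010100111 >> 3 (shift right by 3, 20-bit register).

Original: 00010010001010100111 (decimal 74407)
Shift right by 3 positions
Drop the 3 low bits; fill with zeros on the left
Result: 00000010010001010100 (decimal 9300)
Equivalent: 74407 >> 3 = 74407 ÷ 2^3 = 9300



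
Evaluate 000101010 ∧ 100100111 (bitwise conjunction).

AND: 1 only when both bits are 1
  000101010
& 100100111
-----------
  000100010
Decimal: 42 & 295 = 34



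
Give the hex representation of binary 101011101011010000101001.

Group into 4-bit nibbles from right:
  1010 = A
  1110 = E
  1011 = B
  0100 = 4
  0010 = 2
  1001 = 9
Result: AEB429



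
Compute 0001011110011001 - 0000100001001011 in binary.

Method 1 - Direct subtraction (column by column from the right: bit − bit − borrow-in; if negative, add 2 and borrow 1 from the next column):
borrow: 0001000010011100
        0001011110011001
-       0000100001001011
------------------------
        0000111101001110

Method 2 - Add two's complement:
Two's complement of 0000100001001011: invert → 1111011110110100, add 1 → 1111011110110101
  0001011110011001
+ 1111011110110101
------------------
 10000111101001110  (end carry out of the top bit = 1)
Discarding the end carry: 0000111101001110
Decimal check:
  0001011110011001 = 4096 + 1024 + 512 + 256 + 128 + 16 + 8 + 1 = 6041
  0000100001001011 = 2048 + 64 + 8 + 2 + 1 = 2123
  6041 - 2123 = 3918, and 0000111101001110 = 2048 + 1024 + 512 + 256 + 64 + 8 + 4 + 2 = 3918 ✓



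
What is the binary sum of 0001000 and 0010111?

Add column by column from the right: bit + bit + carry-in; write the sum mod 2, carry 1 when the sum is 2 or 3.
carry:  0000000
        0001000
+       0010111
---------------
       00011111
(the carry out of the leftmost column, 0, becomes the leading bit)
Decimal check:
  0001000 = 8
  0010111 = 16 + 4 + 2 + 1 = 23
  8 + 23 = 31, and 00011111 = 16 + 8 + 4 + 2 + 1 = 31 ✓



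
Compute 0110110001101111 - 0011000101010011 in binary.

Method 1 - Direct subtraction (column by column from the right: bit − bit − borrow-in; if negative, add 2 and borrow 1 from the next column):
borrow: 0110011000100000
        0110110001101111
-       0011000101010011
------------------------
        0011101100011100

Method 2 - Add two's complement:
Two's complement of 0011000101010011: invert → 1100111010101100, add 1 → 1100111010101101
  0110110001101111
+ 1100111010101101
------------------
 10011101100011100  (end carry out of the top bit = 1)
Discarding the end carry: 0011101100011100
Decimal check:
  0110110001101111 = 16384 + 8192 + 2048 + 1024 + 64 + 32 + 8 + 4 + 2 + 1 = 27759
  0011000101010011 = 8192 + 4096 + 256 + 64 + 16 + 2 + 1 = 12627
  27759 - 12627 = 15132, and 0011101100011100 = 8192 + 4096 + 2048 + 512 + 256 + 16 + 8 + 4 = 15132 ✓



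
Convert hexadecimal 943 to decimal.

Expand by place value (powers of 16):
943 = 9 × 16^2 + 4 × 16^1 + 3 × 16^0
= 9 × 256 + 4 × 16 + 3 × 1
= 2304 + 64 + 3
= 2371



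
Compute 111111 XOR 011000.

XOR: 1 when bits differ
  111111
^ 011000
--------
  100111
Decimal: 63 ^ 24 = 39



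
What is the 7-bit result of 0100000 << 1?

Original: 0100000 (decimal 32)
Shift left by 1 position
Append 1 zero on the right
Result: 1000000 (decimal 64)
Equivalent: 32 << 1 = 32 × 2^1 = 64



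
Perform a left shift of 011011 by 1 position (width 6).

Original: 011011 (decimal 27)
Shift left by 1 position
Append 1 zero on the right
Result: 110110 (decimal 54)
Equivalent: 27 << 1 = 27 × 2^1 = 54



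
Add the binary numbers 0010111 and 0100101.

Add column by column from the right: bit + bit + carry-in; write the sum mod 2, carry 1 when the sum is 2 or 3.
carry:  0001110
        0010111
+       0100101
---------------
       00111100
(the carry out of the leftmost column, 0, becomes the leading bit)
Decimal check:
  0010111 = 16 + 4 + 2 + 1 = 23
  0100101 = 32 + 4 + 1 = 37
  23 + 37 = 60, and 00111100 = 32 + 16 + 8 + 4 = 60 ✓



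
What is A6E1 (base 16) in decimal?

Expand by place value (powers of 16):
Digit values: A = 10, E = 14
A6E1 = 10 × 16^3 + 6 × 16^2 + 14 × 16^1 + 1 × 16^0
= 10 × 4096 + 6 × 256 + 14 × 16 + 1 × 1
= 40960 + 1536 + 224 + 1
= 42721



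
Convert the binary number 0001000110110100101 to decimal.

Sum of powers of 2 for each 1-bit:
2^0 + 2^2 + 2^5 + 2^7 + 2^8 + 2^10 + 2^11 + 2^15
= 1 + 4 + 32 + 128 + 256 + 1024 + 2048 + 32768
= 36261



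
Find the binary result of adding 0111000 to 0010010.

Add column by column from the right: bit + bit + carry-in; write the sum mod 2, carry 1 when the sum is 2 or 3.
carry:  1100000
        0111000
+       0010010
---------------
       01001010
(the carry out of the leftmost column, 0, becomes the leading bit)
Decimal check:
  0111000 = 32 + 16 + 8 = 56
  0010010 = 16 + 2 = 18
  56 + 18 = 74, and 01001010 = 64 + 8 + 2 = 74 ✓



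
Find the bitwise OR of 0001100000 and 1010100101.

OR: 1 when either bit is 1
  0001100000
| 1010100101
------------
  1011100101
Decimal: 96 | 677 = 741



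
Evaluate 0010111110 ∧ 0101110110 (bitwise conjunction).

AND: 1 only when both bits are 1
  0010111110
& 0101110110
------------
  0000110110
Decimal: 190 & 374 = 54



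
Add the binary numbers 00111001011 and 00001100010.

Add column by column from the right: bit + bit + carry-in; write the sum mod 2, carry 1 when the sum is 2 or 3.
carry:  01110000100
        00111001011
+       00001100010
-------------------
       001000101101
(the carry out of the leftmost column, 0, becomes the leading bit)
Decimal check:
  00111001011 = 256 + 128 + 64 + 8 + 2 + 1 = 459
  00001100010 = 64 + 32 + 2 = 98
  459 + 98 = 557, and 001000101101 = 512 + 32 + 8 + 4 + 1 = 557 ✓



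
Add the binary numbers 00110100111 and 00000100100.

Add column by column from the right: bit + bit + carry-in; write the sum mod 2, carry 1 when the sum is 2 or 3.
carry:  00001001000
        00110100111
+       00000100100
-------------------
       000111001011
(the carry out of the leftmost column, 0, becomes the leading bit)
Decimal check:
  00110100111 = 256 + 128 + 32 + 4 + 2 + 1 = 423
  00000100100 = 32 + 4 = 36
  423 + 36 = 459, and 000111001011 = 256 + 128 + 64 + 8 + 2 + 1 = 459 ✓



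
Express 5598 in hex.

Using repeated division by 16 (digits 10–15 are A–F):
5598 ÷ 16 = 349 remainder 14 (E)
349 ÷ 16 = 21 remainder 13 (D)
21 ÷ 16 = 1 remainder 5
1 ÷ 16 = 0 remainder 1
Reading remainders bottom to top: 15DE



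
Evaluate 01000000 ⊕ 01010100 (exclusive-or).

XOR: 1 when bits differ
  01000000
^ 01010100
----------
  00010100
Decimal: 64 ^ 84 = 20



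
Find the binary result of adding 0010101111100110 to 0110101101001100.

Add column by column from the right: bit + bit + carry-in; write the sum mod 2, carry 1 when the sum is 2 or 3.
carry:  1101011110011000
        0010101111100110
+       0110101101001100
------------------------
       01001011100110010
(the carry out of the leftmost column, 0, becomes the leading bit)
Decimal check:
  0010101111100110 = 8192 + 2048 + 512 + 256 + 128 + 64 + 32 + 4 + 2 = 11238
  0110101101001100 = 16384 + 8192 + 2048 + 512 + 256 + 64 + 8 + 4 = 27468
  11238 + 27468 = 38706, and 01001011100110010 = 32768 + 4096 + 1024 + 512 + 256 + 32 + 16 + 2 = 38706 ✓

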